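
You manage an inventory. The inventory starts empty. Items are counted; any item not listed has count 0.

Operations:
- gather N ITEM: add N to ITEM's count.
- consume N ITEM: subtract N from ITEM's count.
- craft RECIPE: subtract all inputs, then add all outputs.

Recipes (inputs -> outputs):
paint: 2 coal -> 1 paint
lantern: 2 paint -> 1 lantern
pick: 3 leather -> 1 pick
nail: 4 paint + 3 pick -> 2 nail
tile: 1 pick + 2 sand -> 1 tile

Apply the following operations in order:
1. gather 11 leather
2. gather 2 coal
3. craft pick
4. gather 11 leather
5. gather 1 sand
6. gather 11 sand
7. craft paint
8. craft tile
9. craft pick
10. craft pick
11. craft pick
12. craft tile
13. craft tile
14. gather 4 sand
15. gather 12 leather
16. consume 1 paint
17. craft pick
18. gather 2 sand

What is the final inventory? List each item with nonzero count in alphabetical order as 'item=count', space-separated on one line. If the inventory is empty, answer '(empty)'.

Answer: leather=19 pick=2 sand=12 tile=3

Derivation:
After 1 (gather 11 leather): leather=11
After 2 (gather 2 coal): coal=2 leather=11
After 3 (craft pick): coal=2 leather=8 pick=1
After 4 (gather 11 leather): coal=2 leather=19 pick=1
After 5 (gather 1 sand): coal=2 leather=19 pick=1 sand=1
After 6 (gather 11 sand): coal=2 leather=19 pick=1 sand=12
After 7 (craft paint): leather=19 paint=1 pick=1 sand=12
After 8 (craft tile): leather=19 paint=1 sand=10 tile=1
After 9 (craft pick): leather=16 paint=1 pick=1 sand=10 tile=1
After 10 (craft pick): leather=13 paint=1 pick=2 sand=10 tile=1
After 11 (craft pick): leather=10 paint=1 pick=3 sand=10 tile=1
After 12 (craft tile): leather=10 paint=1 pick=2 sand=8 tile=2
After 13 (craft tile): leather=10 paint=1 pick=1 sand=6 tile=3
After 14 (gather 4 sand): leather=10 paint=1 pick=1 sand=10 tile=3
After 15 (gather 12 leather): leather=22 paint=1 pick=1 sand=10 tile=3
After 16 (consume 1 paint): leather=22 pick=1 sand=10 tile=3
After 17 (craft pick): leather=19 pick=2 sand=10 tile=3
After 18 (gather 2 sand): leather=19 pick=2 sand=12 tile=3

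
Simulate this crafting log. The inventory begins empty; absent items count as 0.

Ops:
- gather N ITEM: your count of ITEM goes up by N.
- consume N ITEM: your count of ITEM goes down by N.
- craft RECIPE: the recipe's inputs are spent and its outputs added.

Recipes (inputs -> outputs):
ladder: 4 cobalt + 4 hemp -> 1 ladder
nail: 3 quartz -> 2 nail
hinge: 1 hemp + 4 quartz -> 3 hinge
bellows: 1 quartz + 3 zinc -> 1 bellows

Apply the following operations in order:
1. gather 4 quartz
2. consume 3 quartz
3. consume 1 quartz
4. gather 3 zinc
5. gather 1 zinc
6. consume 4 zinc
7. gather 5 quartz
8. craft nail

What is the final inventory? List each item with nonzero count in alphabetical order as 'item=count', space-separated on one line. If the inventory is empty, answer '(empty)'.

After 1 (gather 4 quartz): quartz=4
After 2 (consume 3 quartz): quartz=1
After 3 (consume 1 quartz): (empty)
After 4 (gather 3 zinc): zinc=3
After 5 (gather 1 zinc): zinc=4
After 6 (consume 4 zinc): (empty)
After 7 (gather 5 quartz): quartz=5
After 8 (craft nail): nail=2 quartz=2

Answer: nail=2 quartz=2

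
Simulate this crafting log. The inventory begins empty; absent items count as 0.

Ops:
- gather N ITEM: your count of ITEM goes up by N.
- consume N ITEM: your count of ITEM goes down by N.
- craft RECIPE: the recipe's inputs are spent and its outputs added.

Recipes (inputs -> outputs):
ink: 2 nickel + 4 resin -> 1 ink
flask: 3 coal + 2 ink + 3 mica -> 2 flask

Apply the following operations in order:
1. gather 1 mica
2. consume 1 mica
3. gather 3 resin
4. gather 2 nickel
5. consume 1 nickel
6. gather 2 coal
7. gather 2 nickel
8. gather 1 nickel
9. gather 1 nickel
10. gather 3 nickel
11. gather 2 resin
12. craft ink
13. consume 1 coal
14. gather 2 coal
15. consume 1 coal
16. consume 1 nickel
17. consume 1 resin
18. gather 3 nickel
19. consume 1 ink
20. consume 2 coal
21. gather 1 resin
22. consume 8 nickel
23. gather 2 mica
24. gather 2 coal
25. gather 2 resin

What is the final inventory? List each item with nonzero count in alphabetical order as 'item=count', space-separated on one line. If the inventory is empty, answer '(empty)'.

Answer: coal=2 mica=2 resin=3

Derivation:
After 1 (gather 1 mica): mica=1
After 2 (consume 1 mica): (empty)
After 3 (gather 3 resin): resin=3
After 4 (gather 2 nickel): nickel=2 resin=3
After 5 (consume 1 nickel): nickel=1 resin=3
After 6 (gather 2 coal): coal=2 nickel=1 resin=3
After 7 (gather 2 nickel): coal=2 nickel=3 resin=3
After 8 (gather 1 nickel): coal=2 nickel=4 resin=3
After 9 (gather 1 nickel): coal=2 nickel=5 resin=3
After 10 (gather 3 nickel): coal=2 nickel=8 resin=3
After 11 (gather 2 resin): coal=2 nickel=8 resin=5
After 12 (craft ink): coal=2 ink=1 nickel=6 resin=1
After 13 (consume 1 coal): coal=1 ink=1 nickel=6 resin=1
After 14 (gather 2 coal): coal=3 ink=1 nickel=6 resin=1
After 15 (consume 1 coal): coal=2 ink=1 nickel=6 resin=1
After 16 (consume 1 nickel): coal=2 ink=1 nickel=5 resin=1
After 17 (consume 1 resin): coal=2 ink=1 nickel=5
After 18 (gather 3 nickel): coal=2 ink=1 nickel=8
After 19 (consume 1 ink): coal=2 nickel=8
After 20 (consume 2 coal): nickel=8
After 21 (gather 1 resin): nickel=8 resin=1
After 22 (consume 8 nickel): resin=1
After 23 (gather 2 mica): mica=2 resin=1
After 24 (gather 2 coal): coal=2 mica=2 resin=1
After 25 (gather 2 resin): coal=2 mica=2 resin=3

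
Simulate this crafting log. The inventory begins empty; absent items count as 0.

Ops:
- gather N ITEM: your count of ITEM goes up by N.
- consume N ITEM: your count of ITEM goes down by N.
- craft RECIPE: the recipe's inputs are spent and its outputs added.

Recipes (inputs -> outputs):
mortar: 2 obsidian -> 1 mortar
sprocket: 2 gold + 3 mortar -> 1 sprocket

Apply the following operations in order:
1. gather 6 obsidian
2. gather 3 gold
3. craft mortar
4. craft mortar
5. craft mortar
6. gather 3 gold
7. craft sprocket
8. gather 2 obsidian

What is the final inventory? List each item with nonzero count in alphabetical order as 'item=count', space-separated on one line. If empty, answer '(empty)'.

After 1 (gather 6 obsidian): obsidian=6
After 2 (gather 3 gold): gold=3 obsidian=6
After 3 (craft mortar): gold=3 mortar=1 obsidian=4
After 4 (craft mortar): gold=3 mortar=2 obsidian=2
After 5 (craft mortar): gold=3 mortar=3
After 6 (gather 3 gold): gold=6 mortar=3
After 7 (craft sprocket): gold=4 sprocket=1
After 8 (gather 2 obsidian): gold=4 obsidian=2 sprocket=1

Answer: gold=4 obsidian=2 sprocket=1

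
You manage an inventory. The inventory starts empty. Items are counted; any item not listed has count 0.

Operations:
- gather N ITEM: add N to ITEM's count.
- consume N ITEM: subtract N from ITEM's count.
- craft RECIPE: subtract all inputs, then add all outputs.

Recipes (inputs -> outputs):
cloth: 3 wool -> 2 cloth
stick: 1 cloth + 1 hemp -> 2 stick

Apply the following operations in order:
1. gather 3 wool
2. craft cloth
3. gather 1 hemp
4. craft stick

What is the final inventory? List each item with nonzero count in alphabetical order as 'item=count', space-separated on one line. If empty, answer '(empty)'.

Answer: cloth=1 stick=2

Derivation:
After 1 (gather 3 wool): wool=3
After 2 (craft cloth): cloth=2
After 3 (gather 1 hemp): cloth=2 hemp=1
After 4 (craft stick): cloth=1 stick=2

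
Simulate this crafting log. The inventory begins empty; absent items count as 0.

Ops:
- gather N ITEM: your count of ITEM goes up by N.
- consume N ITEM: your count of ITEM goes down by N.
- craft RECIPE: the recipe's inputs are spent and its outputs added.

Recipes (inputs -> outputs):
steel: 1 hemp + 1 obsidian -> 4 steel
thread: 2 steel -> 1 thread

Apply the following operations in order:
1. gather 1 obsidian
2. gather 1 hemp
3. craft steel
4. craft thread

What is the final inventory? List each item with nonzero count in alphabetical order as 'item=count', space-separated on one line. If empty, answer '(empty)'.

Answer: steel=2 thread=1

Derivation:
After 1 (gather 1 obsidian): obsidian=1
After 2 (gather 1 hemp): hemp=1 obsidian=1
After 3 (craft steel): steel=4
After 4 (craft thread): steel=2 thread=1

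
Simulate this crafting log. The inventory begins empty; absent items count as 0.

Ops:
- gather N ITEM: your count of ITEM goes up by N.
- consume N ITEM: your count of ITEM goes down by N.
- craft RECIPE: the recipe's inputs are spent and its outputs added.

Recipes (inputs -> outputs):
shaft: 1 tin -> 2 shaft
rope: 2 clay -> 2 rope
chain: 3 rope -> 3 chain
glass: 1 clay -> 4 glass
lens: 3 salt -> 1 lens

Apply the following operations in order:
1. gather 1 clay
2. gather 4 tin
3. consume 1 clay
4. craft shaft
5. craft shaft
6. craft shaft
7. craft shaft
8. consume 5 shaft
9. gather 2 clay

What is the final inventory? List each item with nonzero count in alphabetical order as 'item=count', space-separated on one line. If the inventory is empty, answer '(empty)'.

After 1 (gather 1 clay): clay=1
After 2 (gather 4 tin): clay=1 tin=4
After 3 (consume 1 clay): tin=4
After 4 (craft shaft): shaft=2 tin=3
After 5 (craft shaft): shaft=4 tin=2
After 6 (craft shaft): shaft=6 tin=1
After 7 (craft shaft): shaft=8
After 8 (consume 5 shaft): shaft=3
After 9 (gather 2 clay): clay=2 shaft=3

Answer: clay=2 shaft=3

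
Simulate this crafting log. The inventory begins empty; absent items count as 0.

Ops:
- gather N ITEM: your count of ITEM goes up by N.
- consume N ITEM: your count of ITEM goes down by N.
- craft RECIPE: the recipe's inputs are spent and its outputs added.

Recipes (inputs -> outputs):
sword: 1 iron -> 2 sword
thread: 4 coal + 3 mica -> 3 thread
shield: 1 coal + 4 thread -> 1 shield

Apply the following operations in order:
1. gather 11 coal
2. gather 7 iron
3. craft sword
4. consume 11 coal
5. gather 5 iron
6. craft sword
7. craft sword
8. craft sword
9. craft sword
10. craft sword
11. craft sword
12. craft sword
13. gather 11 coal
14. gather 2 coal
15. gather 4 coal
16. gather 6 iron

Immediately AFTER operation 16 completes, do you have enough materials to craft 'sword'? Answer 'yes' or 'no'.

Answer: yes

Derivation:
After 1 (gather 11 coal): coal=11
After 2 (gather 7 iron): coal=11 iron=7
After 3 (craft sword): coal=11 iron=6 sword=2
After 4 (consume 11 coal): iron=6 sword=2
After 5 (gather 5 iron): iron=11 sword=2
After 6 (craft sword): iron=10 sword=4
After 7 (craft sword): iron=9 sword=6
After 8 (craft sword): iron=8 sword=8
After 9 (craft sword): iron=7 sword=10
After 10 (craft sword): iron=6 sword=12
After 11 (craft sword): iron=5 sword=14
After 12 (craft sword): iron=4 sword=16
After 13 (gather 11 coal): coal=11 iron=4 sword=16
After 14 (gather 2 coal): coal=13 iron=4 sword=16
After 15 (gather 4 coal): coal=17 iron=4 sword=16
After 16 (gather 6 iron): coal=17 iron=10 sword=16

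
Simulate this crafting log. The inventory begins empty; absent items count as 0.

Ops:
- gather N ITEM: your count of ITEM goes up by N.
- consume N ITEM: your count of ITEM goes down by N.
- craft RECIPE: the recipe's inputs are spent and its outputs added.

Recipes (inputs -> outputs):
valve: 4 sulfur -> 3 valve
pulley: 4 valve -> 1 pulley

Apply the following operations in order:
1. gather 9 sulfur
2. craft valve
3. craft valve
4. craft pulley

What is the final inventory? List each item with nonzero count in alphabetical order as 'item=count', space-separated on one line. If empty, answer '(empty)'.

After 1 (gather 9 sulfur): sulfur=9
After 2 (craft valve): sulfur=5 valve=3
After 3 (craft valve): sulfur=1 valve=6
After 4 (craft pulley): pulley=1 sulfur=1 valve=2

Answer: pulley=1 sulfur=1 valve=2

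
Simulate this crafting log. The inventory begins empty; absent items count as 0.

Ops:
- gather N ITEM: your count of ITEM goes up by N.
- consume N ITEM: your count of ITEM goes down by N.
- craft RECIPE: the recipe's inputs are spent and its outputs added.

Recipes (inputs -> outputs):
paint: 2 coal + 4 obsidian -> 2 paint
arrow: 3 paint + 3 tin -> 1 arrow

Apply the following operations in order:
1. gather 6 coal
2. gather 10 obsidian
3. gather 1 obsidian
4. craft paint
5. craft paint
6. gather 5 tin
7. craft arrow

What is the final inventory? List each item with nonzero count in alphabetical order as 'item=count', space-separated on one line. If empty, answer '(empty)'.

After 1 (gather 6 coal): coal=6
After 2 (gather 10 obsidian): coal=6 obsidian=10
After 3 (gather 1 obsidian): coal=6 obsidian=11
After 4 (craft paint): coal=4 obsidian=7 paint=2
After 5 (craft paint): coal=2 obsidian=3 paint=4
After 6 (gather 5 tin): coal=2 obsidian=3 paint=4 tin=5
After 7 (craft arrow): arrow=1 coal=2 obsidian=3 paint=1 tin=2

Answer: arrow=1 coal=2 obsidian=3 paint=1 tin=2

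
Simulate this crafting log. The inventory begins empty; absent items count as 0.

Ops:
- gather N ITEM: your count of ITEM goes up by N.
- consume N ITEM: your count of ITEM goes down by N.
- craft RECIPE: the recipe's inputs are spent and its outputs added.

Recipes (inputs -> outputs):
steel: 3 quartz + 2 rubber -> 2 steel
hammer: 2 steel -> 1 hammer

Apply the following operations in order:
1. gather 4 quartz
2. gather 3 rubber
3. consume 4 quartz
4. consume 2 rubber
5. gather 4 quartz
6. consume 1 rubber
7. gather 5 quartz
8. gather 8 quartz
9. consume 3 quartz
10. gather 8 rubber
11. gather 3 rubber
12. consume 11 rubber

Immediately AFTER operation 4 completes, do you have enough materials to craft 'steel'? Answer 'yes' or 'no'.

After 1 (gather 4 quartz): quartz=4
After 2 (gather 3 rubber): quartz=4 rubber=3
After 3 (consume 4 quartz): rubber=3
After 4 (consume 2 rubber): rubber=1

Answer: no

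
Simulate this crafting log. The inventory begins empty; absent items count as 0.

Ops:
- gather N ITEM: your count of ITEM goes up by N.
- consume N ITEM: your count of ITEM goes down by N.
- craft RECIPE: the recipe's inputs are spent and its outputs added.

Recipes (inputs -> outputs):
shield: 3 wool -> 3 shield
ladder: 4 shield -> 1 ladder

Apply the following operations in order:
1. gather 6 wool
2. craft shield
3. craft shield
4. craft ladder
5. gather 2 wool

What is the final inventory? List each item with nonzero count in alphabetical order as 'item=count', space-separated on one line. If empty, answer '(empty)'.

Answer: ladder=1 shield=2 wool=2

Derivation:
After 1 (gather 6 wool): wool=6
After 2 (craft shield): shield=3 wool=3
After 3 (craft shield): shield=6
After 4 (craft ladder): ladder=1 shield=2
After 5 (gather 2 wool): ladder=1 shield=2 wool=2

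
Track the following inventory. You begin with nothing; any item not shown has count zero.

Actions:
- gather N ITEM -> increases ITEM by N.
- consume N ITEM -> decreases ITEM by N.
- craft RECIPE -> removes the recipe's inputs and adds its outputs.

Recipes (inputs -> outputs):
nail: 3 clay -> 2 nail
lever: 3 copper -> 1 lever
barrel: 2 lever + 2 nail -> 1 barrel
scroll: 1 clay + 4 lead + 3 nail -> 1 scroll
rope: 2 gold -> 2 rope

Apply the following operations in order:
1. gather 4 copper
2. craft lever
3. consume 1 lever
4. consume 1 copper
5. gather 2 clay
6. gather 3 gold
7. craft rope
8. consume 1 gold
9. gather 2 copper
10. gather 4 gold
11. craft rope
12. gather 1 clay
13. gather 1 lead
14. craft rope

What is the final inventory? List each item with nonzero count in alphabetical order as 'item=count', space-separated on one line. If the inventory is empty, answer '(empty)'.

Answer: clay=3 copper=2 lead=1 rope=6

Derivation:
After 1 (gather 4 copper): copper=4
After 2 (craft lever): copper=1 lever=1
After 3 (consume 1 lever): copper=1
After 4 (consume 1 copper): (empty)
After 5 (gather 2 clay): clay=2
After 6 (gather 3 gold): clay=2 gold=3
After 7 (craft rope): clay=2 gold=1 rope=2
After 8 (consume 1 gold): clay=2 rope=2
After 9 (gather 2 copper): clay=2 copper=2 rope=2
After 10 (gather 4 gold): clay=2 copper=2 gold=4 rope=2
After 11 (craft rope): clay=2 copper=2 gold=2 rope=4
After 12 (gather 1 clay): clay=3 copper=2 gold=2 rope=4
After 13 (gather 1 lead): clay=3 copper=2 gold=2 lead=1 rope=4
After 14 (craft rope): clay=3 copper=2 lead=1 rope=6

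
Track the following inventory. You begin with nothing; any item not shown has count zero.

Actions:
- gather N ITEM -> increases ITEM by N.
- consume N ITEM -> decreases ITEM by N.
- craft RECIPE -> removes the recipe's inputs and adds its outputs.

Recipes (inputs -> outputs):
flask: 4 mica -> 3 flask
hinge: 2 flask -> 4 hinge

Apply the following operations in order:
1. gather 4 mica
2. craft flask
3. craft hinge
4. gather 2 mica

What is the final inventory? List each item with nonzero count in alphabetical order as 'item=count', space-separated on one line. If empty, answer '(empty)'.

After 1 (gather 4 mica): mica=4
After 2 (craft flask): flask=3
After 3 (craft hinge): flask=1 hinge=4
After 4 (gather 2 mica): flask=1 hinge=4 mica=2

Answer: flask=1 hinge=4 mica=2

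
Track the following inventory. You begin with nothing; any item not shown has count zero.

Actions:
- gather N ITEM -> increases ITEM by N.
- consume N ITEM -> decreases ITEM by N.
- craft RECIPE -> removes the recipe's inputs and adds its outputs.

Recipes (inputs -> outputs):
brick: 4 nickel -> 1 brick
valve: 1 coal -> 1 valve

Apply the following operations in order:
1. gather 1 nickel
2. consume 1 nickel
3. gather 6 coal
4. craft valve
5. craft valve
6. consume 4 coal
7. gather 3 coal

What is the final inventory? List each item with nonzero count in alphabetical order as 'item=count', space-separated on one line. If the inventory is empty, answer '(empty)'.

After 1 (gather 1 nickel): nickel=1
After 2 (consume 1 nickel): (empty)
After 3 (gather 6 coal): coal=6
After 4 (craft valve): coal=5 valve=1
After 5 (craft valve): coal=4 valve=2
After 6 (consume 4 coal): valve=2
After 7 (gather 3 coal): coal=3 valve=2

Answer: coal=3 valve=2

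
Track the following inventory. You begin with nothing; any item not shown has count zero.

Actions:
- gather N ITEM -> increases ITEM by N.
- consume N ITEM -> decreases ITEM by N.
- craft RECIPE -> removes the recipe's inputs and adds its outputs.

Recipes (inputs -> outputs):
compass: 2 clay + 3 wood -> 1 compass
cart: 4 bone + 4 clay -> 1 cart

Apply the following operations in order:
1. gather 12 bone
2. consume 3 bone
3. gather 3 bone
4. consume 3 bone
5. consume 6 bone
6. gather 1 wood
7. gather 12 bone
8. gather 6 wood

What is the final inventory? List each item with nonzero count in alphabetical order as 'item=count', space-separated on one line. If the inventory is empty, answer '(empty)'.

After 1 (gather 12 bone): bone=12
After 2 (consume 3 bone): bone=9
After 3 (gather 3 bone): bone=12
After 4 (consume 3 bone): bone=9
After 5 (consume 6 bone): bone=3
After 6 (gather 1 wood): bone=3 wood=1
After 7 (gather 12 bone): bone=15 wood=1
After 8 (gather 6 wood): bone=15 wood=7

Answer: bone=15 wood=7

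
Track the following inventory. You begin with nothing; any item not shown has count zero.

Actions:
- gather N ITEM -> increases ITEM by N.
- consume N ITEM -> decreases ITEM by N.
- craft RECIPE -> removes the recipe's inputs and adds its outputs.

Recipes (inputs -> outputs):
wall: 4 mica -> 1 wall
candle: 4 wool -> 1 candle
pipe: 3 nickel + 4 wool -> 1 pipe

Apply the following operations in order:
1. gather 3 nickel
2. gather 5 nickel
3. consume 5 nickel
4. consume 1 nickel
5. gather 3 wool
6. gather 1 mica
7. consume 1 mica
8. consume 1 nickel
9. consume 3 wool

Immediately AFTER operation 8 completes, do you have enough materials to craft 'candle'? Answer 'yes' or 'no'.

After 1 (gather 3 nickel): nickel=3
After 2 (gather 5 nickel): nickel=8
After 3 (consume 5 nickel): nickel=3
After 4 (consume 1 nickel): nickel=2
After 5 (gather 3 wool): nickel=2 wool=3
After 6 (gather 1 mica): mica=1 nickel=2 wool=3
After 7 (consume 1 mica): nickel=2 wool=3
After 8 (consume 1 nickel): nickel=1 wool=3

Answer: no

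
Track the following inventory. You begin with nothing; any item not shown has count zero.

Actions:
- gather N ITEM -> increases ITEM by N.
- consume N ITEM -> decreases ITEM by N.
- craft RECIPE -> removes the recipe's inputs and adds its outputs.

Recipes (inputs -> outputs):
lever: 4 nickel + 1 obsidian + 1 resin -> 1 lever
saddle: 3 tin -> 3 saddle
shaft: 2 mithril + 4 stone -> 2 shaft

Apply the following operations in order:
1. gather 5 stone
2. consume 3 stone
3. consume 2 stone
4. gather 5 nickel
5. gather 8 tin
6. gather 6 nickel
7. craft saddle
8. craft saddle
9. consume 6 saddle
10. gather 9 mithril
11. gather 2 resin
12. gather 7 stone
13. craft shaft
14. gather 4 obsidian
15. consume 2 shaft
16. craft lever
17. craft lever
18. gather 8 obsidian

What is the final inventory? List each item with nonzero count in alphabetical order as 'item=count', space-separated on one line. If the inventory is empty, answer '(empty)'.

Answer: lever=2 mithril=7 nickel=3 obsidian=10 stone=3 tin=2

Derivation:
After 1 (gather 5 stone): stone=5
After 2 (consume 3 stone): stone=2
After 3 (consume 2 stone): (empty)
After 4 (gather 5 nickel): nickel=5
After 5 (gather 8 tin): nickel=5 tin=8
After 6 (gather 6 nickel): nickel=11 tin=8
After 7 (craft saddle): nickel=11 saddle=3 tin=5
After 8 (craft saddle): nickel=11 saddle=6 tin=2
After 9 (consume 6 saddle): nickel=11 tin=2
After 10 (gather 9 mithril): mithril=9 nickel=11 tin=2
After 11 (gather 2 resin): mithril=9 nickel=11 resin=2 tin=2
After 12 (gather 7 stone): mithril=9 nickel=11 resin=2 stone=7 tin=2
After 13 (craft shaft): mithril=7 nickel=11 resin=2 shaft=2 stone=3 tin=2
After 14 (gather 4 obsidian): mithril=7 nickel=11 obsidian=4 resin=2 shaft=2 stone=3 tin=2
After 15 (consume 2 shaft): mithril=7 nickel=11 obsidian=4 resin=2 stone=3 tin=2
After 16 (craft lever): lever=1 mithril=7 nickel=7 obsidian=3 resin=1 stone=3 tin=2
After 17 (craft lever): lever=2 mithril=7 nickel=3 obsidian=2 stone=3 tin=2
After 18 (gather 8 obsidian): lever=2 mithril=7 nickel=3 obsidian=10 stone=3 tin=2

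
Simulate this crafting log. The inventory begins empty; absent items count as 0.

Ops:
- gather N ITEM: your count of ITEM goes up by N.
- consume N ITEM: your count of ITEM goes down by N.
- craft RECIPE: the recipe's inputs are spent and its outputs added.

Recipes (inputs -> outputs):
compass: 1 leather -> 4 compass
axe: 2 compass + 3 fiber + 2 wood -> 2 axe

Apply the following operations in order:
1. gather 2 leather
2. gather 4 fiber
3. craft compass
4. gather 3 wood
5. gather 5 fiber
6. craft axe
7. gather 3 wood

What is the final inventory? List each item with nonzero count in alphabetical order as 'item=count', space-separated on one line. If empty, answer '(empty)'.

Answer: axe=2 compass=2 fiber=6 leather=1 wood=4

Derivation:
After 1 (gather 2 leather): leather=2
After 2 (gather 4 fiber): fiber=4 leather=2
After 3 (craft compass): compass=4 fiber=4 leather=1
After 4 (gather 3 wood): compass=4 fiber=4 leather=1 wood=3
After 5 (gather 5 fiber): compass=4 fiber=9 leather=1 wood=3
After 6 (craft axe): axe=2 compass=2 fiber=6 leather=1 wood=1
After 7 (gather 3 wood): axe=2 compass=2 fiber=6 leather=1 wood=4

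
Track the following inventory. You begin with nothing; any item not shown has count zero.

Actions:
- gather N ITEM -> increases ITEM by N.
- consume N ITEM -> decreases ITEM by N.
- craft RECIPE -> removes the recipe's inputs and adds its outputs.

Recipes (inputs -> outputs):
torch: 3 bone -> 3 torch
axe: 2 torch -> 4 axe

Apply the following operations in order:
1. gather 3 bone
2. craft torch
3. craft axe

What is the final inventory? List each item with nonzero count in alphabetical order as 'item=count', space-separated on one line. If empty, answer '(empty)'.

After 1 (gather 3 bone): bone=3
After 2 (craft torch): torch=3
After 3 (craft axe): axe=4 torch=1

Answer: axe=4 torch=1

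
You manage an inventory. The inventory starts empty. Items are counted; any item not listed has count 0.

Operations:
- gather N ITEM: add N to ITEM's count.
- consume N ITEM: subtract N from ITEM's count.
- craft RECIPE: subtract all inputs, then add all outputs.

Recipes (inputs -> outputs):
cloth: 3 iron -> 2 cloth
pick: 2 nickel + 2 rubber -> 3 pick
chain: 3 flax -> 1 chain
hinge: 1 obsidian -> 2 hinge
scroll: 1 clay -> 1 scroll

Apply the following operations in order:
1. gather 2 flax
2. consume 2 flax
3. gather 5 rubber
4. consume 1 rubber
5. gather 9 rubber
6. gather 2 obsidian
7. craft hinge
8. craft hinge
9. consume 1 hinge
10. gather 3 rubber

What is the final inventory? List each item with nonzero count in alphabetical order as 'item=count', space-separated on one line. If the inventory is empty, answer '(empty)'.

Answer: hinge=3 rubber=16

Derivation:
After 1 (gather 2 flax): flax=2
After 2 (consume 2 flax): (empty)
After 3 (gather 5 rubber): rubber=5
After 4 (consume 1 rubber): rubber=4
After 5 (gather 9 rubber): rubber=13
After 6 (gather 2 obsidian): obsidian=2 rubber=13
After 7 (craft hinge): hinge=2 obsidian=1 rubber=13
After 8 (craft hinge): hinge=4 rubber=13
After 9 (consume 1 hinge): hinge=3 rubber=13
After 10 (gather 3 rubber): hinge=3 rubber=16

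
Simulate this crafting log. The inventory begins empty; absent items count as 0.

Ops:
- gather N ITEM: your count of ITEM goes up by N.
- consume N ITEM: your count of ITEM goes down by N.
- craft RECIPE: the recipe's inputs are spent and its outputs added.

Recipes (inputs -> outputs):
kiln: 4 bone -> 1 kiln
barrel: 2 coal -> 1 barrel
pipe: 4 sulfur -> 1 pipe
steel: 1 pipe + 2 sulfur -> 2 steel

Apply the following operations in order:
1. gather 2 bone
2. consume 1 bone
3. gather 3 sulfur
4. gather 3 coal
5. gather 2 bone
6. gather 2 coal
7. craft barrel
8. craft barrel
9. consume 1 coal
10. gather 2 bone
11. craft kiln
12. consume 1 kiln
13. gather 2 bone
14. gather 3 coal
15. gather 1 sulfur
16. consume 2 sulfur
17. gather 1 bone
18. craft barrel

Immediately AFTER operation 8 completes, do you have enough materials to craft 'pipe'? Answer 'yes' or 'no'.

After 1 (gather 2 bone): bone=2
After 2 (consume 1 bone): bone=1
After 3 (gather 3 sulfur): bone=1 sulfur=3
After 4 (gather 3 coal): bone=1 coal=3 sulfur=3
After 5 (gather 2 bone): bone=3 coal=3 sulfur=3
After 6 (gather 2 coal): bone=3 coal=5 sulfur=3
After 7 (craft barrel): barrel=1 bone=3 coal=3 sulfur=3
After 8 (craft barrel): barrel=2 bone=3 coal=1 sulfur=3

Answer: no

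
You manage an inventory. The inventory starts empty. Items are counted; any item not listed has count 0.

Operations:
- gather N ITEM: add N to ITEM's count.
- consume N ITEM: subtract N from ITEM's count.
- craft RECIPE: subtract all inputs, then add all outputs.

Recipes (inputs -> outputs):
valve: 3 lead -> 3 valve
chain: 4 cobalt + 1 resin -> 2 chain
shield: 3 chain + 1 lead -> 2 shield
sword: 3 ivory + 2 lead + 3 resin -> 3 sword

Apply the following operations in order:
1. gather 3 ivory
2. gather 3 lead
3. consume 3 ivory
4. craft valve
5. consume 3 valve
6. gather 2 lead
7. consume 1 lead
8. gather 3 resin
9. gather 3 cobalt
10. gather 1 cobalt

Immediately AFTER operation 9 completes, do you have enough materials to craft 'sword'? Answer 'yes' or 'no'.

Answer: no

Derivation:
After 1 (gather 3 ivory): ivory=3
After 2 (gather 3 lead): ivory=3 lead=3
After 3 (consume 3 ivory): lead=3
After 4 (craft valve): valve=3
After 5 (consume 3 valve): (empty)
After 6 (gather 2 lead): lead=2
After 7 (consume 1 lead): lead=1
After 8 (gather 3 resin): lead=1 resin=3
After 9 (gather 3 cobalt): cobalt=3 lead=1 resin=3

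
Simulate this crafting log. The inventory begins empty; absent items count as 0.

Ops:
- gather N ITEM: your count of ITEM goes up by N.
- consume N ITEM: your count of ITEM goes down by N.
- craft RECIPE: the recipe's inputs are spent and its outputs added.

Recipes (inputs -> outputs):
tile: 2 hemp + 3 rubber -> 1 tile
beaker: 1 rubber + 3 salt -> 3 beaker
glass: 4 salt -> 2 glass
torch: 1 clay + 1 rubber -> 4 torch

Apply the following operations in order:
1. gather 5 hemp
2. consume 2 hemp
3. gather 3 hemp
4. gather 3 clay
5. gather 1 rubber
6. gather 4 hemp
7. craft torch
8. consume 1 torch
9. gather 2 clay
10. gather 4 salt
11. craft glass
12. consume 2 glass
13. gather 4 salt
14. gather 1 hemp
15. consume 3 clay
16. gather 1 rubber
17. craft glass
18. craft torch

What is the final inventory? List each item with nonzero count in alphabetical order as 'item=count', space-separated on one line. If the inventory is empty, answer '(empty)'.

After 1 (gather 5 hemp): hemp=5
After 2 (consume 2 hemp): hemp=3
After 3 (gather 3 hemp): hemp=6
After 4 (gather 3 clay): clay=3 hemp=6
After 5 (gather 1 rubber): clay=3 hemp=6 rubber=1
After 6 (gather 4 hemp): clay=3 hemp=10 rubber=1
After 7 (craft torch): clay=2 hemp=10 torch=4
After 8 (consume 1 torch): clay=2 hemp=10 torch=3
After 9 (gather 2 clay): clay=4 hemp=10 torch=3
After 10 (gather 4 salt): clay=4 hemp=10 salt=4 torch=3
After 11 (craft glass): clay=4 glass=2 hemp=10 torch=3
After 12 (consume 2 glass): clay=4 hemp=10 torch=3
After 13 (gather 4 salt): clay=4 hemp=10 salt=4 torch=3
After 14 (gather 1 hemp): clay=4 hemp=11 salt=4 torch=3
After 15 (consume 3 clay): clay=1 hemp=11 salt=4 torch=3
After 16 (gather 1 rubber): clay=1 hemp=11 rubber=1 salt=4 torch=3
After 17 (craft glass): clay=1 glass=2 hemp=11 rubber=1 torch=3
After 18 (craft torch): glass=2 hemp=11 torch=7

Answer: glass=2 hemp=11 torch=7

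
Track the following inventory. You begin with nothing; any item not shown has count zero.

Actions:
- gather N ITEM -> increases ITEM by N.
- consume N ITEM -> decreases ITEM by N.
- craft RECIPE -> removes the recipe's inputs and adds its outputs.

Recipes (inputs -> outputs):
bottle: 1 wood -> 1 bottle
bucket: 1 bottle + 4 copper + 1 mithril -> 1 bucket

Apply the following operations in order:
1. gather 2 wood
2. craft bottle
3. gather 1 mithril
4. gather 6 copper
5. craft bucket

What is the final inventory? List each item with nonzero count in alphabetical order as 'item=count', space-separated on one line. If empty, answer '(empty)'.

After 1 (gather 2 wood): wood=2
After 2 (craft bottle): bottle=1 wood=1
After 3 (gather 1 mithril): bottle=1 mithril=1 wood=1
After 4 (gather 6 copper): bottle=1 copper=6 mithril=1 wood=1
After 5 (craft bucket): bucket=1 copper=2 wood=1

Answer: bucket=1 copper=2 wood=1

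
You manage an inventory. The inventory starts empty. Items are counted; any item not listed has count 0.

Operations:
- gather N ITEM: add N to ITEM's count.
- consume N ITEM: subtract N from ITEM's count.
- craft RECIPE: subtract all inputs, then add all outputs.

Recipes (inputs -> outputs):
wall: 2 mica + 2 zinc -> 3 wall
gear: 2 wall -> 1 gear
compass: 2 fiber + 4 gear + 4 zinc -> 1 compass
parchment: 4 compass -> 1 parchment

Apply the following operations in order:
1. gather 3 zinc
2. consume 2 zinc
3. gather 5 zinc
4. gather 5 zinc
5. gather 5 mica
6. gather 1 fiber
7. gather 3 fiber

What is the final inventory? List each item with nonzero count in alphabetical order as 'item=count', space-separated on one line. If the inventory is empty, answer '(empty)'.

After 1 (gather 3 zinc): zinc=3
After 2 (consume 2 zinc): zinc=1
After 3 (gather 5 zinc): zinc=6
After 4 (gather 5 zinc): zinc=11
After 5 (gather 5 mica): mica=5 zinc=11
After 6 (gather 1 fiber): fiber=1 mica=5 zinc=11
After 7 (gather 3 fiber): fiber=4 mica=5 zinc=11

Answer: fiber=4 mica=5 zinc=11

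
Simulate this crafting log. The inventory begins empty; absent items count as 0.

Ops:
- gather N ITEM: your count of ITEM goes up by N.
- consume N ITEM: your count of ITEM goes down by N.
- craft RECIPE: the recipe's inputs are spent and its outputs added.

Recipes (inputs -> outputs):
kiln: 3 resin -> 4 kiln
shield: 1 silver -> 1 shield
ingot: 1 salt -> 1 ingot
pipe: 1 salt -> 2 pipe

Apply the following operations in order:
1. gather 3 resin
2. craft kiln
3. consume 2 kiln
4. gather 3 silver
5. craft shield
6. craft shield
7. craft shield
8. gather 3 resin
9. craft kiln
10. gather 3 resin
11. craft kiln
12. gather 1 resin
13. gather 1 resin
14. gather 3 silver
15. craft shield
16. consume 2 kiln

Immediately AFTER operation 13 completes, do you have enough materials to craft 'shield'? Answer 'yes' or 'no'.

Answer: no

Derivation:
After 1 (gather 3 resin): resin=3
After 2 (craft kiln): kiln=4
After 3 (consume 2 kiln): kiln=2
After 4 (gather 3 silver): kiln=2 silver=3
After 5 (craft shield): kiln=2 shield=1 silver=2
After 6 (craft shield): kiln=2 shield=2 silver=1
After 7 (craft shield): kiln=2 shield=3
After 8 (gather 3 resin): kiln=2 resin=3 shield=3
After 9 (craft kiln): kiln=6 shield=3
After 10 (gather 3 resin): kiln=6 resin=3 shield=3
After 11 (craft kiln): kiln=10 shield=3
After 12 (gather 1 resin): kiln=10 resin=1 shield=3
After 13 (gather 1 resin): kiln=10 resin=2 shield=3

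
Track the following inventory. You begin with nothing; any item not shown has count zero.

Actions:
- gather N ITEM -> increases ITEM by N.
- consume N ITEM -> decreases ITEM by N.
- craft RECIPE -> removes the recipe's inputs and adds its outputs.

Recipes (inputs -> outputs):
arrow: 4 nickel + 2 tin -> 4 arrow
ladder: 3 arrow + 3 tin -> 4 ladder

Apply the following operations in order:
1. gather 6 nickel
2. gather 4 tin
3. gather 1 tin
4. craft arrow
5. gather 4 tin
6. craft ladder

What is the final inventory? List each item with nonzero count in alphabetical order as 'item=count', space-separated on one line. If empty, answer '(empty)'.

After 1 (gather 6 nickel): nickel=6
After 2 (gather 4 tin): nickel=6 tin=4
After 3 (gather 1 tin): nickel=6 tin=5
After 4 (craft arrow): arrow=4 nickel=2 tin=3
After 5 (gather 4 tin): arrow=4 nickel=2 tin=7
After 6 (craft ladder): arrow=1 ladder=4 nickel=2 tin=4

Answer: arrow=1 ladder=4 nickel=2 tin=4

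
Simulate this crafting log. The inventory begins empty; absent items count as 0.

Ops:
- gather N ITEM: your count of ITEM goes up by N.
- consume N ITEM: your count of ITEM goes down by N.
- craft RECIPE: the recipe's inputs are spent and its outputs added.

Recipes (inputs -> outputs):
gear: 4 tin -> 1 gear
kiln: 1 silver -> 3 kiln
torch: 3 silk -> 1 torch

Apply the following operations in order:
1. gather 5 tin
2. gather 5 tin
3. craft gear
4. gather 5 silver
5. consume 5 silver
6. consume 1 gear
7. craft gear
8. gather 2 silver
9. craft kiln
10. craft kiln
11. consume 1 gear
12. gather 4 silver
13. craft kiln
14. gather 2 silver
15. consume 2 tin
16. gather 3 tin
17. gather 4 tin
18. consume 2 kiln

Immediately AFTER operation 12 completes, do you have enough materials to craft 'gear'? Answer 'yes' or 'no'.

After 1 (gather 5 tin): tin=5
After 2 (gather 5 tin): tin=10
After 3 (craft gear): gear=1 tin=6
After 4 (gather 5 silver): gear=1 silver=5 tin=6
After 5 (consume 5 silver): gear=1 tin=6
After 6 (consume 1 gear): tin=6
After 7 (craft gear): gear=1 tin=2
After 8 (gather 2 silver): gear=1 silver=2 tin=2
After 9 (craft kiln): gear=1 kiln=3 silver=1 tin=2
After 10 (craft kiln): gear=1 kiln=6 tin=2
After 11 (consume 1 gear): kiln=6 tin=2
After 12 (gather 4 silver): kiln=6 silver=4 tin=2

Answer: no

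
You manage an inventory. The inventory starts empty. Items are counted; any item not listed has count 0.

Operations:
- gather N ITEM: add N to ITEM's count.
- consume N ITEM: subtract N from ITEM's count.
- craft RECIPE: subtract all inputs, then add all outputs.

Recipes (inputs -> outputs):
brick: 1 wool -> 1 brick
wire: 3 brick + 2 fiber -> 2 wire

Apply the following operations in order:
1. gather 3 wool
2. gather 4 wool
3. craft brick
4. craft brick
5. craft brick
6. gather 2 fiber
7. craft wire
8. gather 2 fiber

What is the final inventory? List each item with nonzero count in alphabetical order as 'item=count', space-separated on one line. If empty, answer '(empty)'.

Answer: fiber=2 wire=2 wool=4

Derivation:
After 1 (gather 3 wool): wool=3
After 2 (gather 4 wool): wool=7
After 3 (craft brick): brick=1 wool=6
After 4 (craft brick): brick=2 wool=5
After 5 (craft brick): brick=3 wool=4
After 6 (gather 2 fiber): brick=3 fiber=2 wool=4
After 7 (craft wire): wire=2 wool=4
After 8 (gather 2 fiber): fiber=2 wire=2 wool=4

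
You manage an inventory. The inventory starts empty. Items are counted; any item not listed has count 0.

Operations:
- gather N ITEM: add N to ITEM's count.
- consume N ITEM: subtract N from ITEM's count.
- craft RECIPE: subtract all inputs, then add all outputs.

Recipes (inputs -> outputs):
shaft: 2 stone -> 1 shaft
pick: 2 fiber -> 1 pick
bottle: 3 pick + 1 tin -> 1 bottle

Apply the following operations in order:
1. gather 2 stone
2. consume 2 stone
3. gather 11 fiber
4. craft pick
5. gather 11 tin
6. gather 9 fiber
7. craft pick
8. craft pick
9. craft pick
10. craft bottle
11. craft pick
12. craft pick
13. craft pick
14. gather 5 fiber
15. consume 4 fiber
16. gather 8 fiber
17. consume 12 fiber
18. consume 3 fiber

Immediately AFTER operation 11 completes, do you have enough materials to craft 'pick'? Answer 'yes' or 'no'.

Answer: yes

Derivation:
After 1 (gather 2 stone): stone=2
After 2 (consume 2 stone): (empty)
After 3 (gather 11 fiber): fiber=11
After 4 (craft pick): fiber=9 pick=1
After 5 (gather 11 tin): fiber=9 pick=1 tin=11
After 6 (gather 9 fiber): fiber=18 pick=1 tin=11
After 7 (craft pick): fiber=16 pick=2 tin=11
After 8 (craft pick): fiber=14 pick=3 tin=11
After 9 (craft pick): fiber=12 pick=4 tin=11
After 10 (craft bottle): bottle=1 fiber=12 pick=1 tin=10
After 11 (craft pick): bottle=1 fiber=10 pick=2 tin=10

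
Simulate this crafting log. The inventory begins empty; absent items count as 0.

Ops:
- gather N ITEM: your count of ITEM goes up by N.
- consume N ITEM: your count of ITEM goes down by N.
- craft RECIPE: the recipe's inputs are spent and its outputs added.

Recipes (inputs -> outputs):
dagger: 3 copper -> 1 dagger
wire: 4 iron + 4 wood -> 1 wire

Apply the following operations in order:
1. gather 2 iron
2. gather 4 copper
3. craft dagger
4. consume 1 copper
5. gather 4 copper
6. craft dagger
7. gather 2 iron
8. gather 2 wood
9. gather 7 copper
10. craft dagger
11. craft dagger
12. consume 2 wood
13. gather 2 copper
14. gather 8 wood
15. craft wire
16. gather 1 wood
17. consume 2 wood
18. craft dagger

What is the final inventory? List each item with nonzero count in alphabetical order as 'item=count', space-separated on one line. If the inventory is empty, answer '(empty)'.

After 1 (gather 2 iron): iron=2
After 2 (gather 4 copper): copper=4 iron=2
After 3 (craft dagger): copper=1 dagger=1 iron=2
After 4 (consume 1 copper): dagger=1 iron=2
After 5 (gather 4 copper): copper=4 dagger=1 iron=2
After 6 (craft dagger): copper=1 dagger=2 iron=2
After 7 (gather 2 iron): copper=1 dagger=2 iron=4
After 8 (gather 2 wood): copper=1 dagger=2 iron=4 wood=2
After 9 (gather 7 copper): copper=8 dagger=2 iron=4 wood=2
After 10 (craft dagger): copper=5 dagger=3 iron=4 wood=2
After 11 (craft dagger): copper=2 dagger=4 iron=4 wood=2
After 12 (consume 2 wood): copper=2 dagger=4 iron=4
After 13 (gather 2 copper): copper=4 dagger=4 iron=4
After 14 (gather 8 wood): copper=4 dagger=4 iron=4 wood=8
After 15 (craft wire): copper=4 dagger=4 wire=1 wood=4
After 16 (gather 1 wood): copper=4 dagger=4 wire=1 wood=5
After 17 (consume 2 wood): copper=4 dagger=4 wire=1 wood=3
After 18 (craft dagger): copper=1 dagger=5 wire=1 wood=3

Answer: copper=1 dagger=5 wire=1 wood=3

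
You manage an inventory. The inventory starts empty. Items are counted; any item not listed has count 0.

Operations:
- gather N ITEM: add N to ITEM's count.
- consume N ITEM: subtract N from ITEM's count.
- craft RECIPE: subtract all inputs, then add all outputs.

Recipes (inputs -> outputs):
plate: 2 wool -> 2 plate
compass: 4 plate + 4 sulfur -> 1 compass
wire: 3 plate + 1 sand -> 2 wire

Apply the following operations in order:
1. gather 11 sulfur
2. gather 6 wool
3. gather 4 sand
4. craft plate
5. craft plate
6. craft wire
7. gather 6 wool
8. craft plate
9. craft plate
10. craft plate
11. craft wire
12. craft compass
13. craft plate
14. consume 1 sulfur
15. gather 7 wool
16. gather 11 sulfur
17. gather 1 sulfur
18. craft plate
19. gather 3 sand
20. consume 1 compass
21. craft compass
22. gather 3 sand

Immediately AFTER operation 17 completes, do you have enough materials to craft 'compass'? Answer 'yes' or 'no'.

Answer: no

Derivation:
After 1 (gather 11 sulfur): sulfur=11
After 2 (gather 6 wool): sulfur=11 wool=6
After 3 (gather 4 sand): sand=4 sulfur=11 wool=6
After 4 (craft plate): plate=2 sand=4 sulfur=11 wool=4
After 5 (craft plate): plate=4 sand=4 sulfur=11 wool=2
After 6 (craft wire): plate=1 sand=3 sulfur=11 wire=2 wool=2
After 7 (gather 6 wool): plate=1 sand=3 sulfur=11 wire=2 wool=8
After 8 (craft plate): plate=3 sand=3 sulfur=11 wire=2 wool=6
After 9 (craft plate): plate=5 sand=3 sulfur=11 wire=2 wool=4
After 10 (craft plate): plate=7 sand=3 sulfur=11 wire=2 wool=2
After 11 (craft wire): plate=4 sand=2 sulfur=11 wire=4 wool=2
After 12 (craft compass): compass=1 sand=2 sulfur=7 wire=4 wool=2
After 13 (craft plate): compass=1 plate=2 sand=2 sulfur=7 wire=4
After 14 (consume 1 sulfur): compass=1 plate=2 sand=2 sulfur=6 wire=4
After 15 (gather 7 wool): compass=1 plate=2 sand=2 sulfur=6 wire=4 wool=7
After 16 (gather 11 sulfur): compass=1 plate=2 sand=2 sulfur=17 wire=4 wool=7
After 17 (gather 1 sulfur): compass=1 plate=2 sand=2 sulfur=18 wire=4 wool=7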